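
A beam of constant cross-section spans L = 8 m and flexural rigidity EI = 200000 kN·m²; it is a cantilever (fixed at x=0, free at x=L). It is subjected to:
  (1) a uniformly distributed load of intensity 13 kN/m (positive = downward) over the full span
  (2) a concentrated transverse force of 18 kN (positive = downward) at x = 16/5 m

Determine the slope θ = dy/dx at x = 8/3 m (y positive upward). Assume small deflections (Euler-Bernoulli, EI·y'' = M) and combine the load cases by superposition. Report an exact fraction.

θ(8/3) = -5507/1265625 rad

Load 1 — uniform load w=13 kN/m over full span:
  θ_1 = -wx(x²-3Lx+3L²)/(6EI) = -13·(8/3)·((8/3)²-3·8·(8/3)+3·8²)/(6·200000) = -988/253125 rad
Load 2 — point force P=18 kN at a=16/5 m (b=L-a=24/5):
  θ_2 = -Px(2a-x)/(2EI)  [x≤a] = -18·(8/3)·(2·(16/5)-(8/3))/(2·200000) = -7/15625 rad
Superposition: θ = Σ θ_i = -5507/1265625 rad ≈ -0.004351 rad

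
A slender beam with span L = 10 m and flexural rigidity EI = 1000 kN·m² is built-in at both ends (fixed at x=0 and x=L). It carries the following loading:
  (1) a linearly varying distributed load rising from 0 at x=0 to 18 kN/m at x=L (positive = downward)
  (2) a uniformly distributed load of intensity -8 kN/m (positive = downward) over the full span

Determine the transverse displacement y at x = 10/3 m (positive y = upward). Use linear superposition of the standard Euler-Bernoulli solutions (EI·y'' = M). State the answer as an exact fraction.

Load 1 — triangular load w₀=18 kN/m (0→w₀ over full span):
  y_1 = -w₀x²(L-x)²(x+2L)/(120LEI) = -18·(10/3)²·(10-(10/3))²·((10/3)+2·10)/(120·10·1000) = -14/81 m
Load 2 — uniform load w=-8 kN/m over full span:
  y_2 = -wx²(L-x)²/(24EI) = -(-8)·(10/3)²·(10-(10/3))²/(24·1000) = 40/243 m
Superposition: y = Σ y_i = -2/243 m ≈ -0.008230 m

y(10/3) = -2/243 m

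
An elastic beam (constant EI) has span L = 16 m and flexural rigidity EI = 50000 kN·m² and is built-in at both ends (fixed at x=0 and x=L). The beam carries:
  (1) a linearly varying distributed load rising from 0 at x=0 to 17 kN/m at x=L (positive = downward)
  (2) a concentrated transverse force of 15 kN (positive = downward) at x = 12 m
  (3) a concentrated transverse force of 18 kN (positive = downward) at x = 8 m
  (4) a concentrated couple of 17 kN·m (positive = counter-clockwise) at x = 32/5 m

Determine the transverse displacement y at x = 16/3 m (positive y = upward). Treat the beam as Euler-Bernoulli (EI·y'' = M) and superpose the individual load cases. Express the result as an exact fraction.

y(16/3) = -1646294/56953125 m

Load 1 — triangular load w₀=17 kN/m (0→w₀ over full span):
  y_1 = -w₀x²(L-x)²(x+2L)/(120LEI) = -17·(16/3)²·(16-(16/3))²·((16/3)+2·16)/(120·16·50000) = -243712/11390625 m
Load 2 — point force P=15 kN at a=12 m (b=L-a=4):
  y_2 = -Pb²x²(3aL-(3a+b)x)/(6L³EI)  [x≤a] = -15·4²·(16/3)²·(3·12·16-(3·12+4)·(16/3))/(6·16³·50000) = -34/16875 m
Load 3 — point force P=18 kN at a=8 m (b=L-a=8):
  y_3 = -Pb²x²(3aL-(3a+b)x)/(6L³EI)  [x≤a] = -18·8²·(16/3)²·(3·8·16-(3·8+8)·(16/3))/(6·16³·50000) = -32/5625 m
Load 4 — applied couple M₀=17 kN·m at a=32/5 m (b=L-a=48/5):
  y_4 = (R_Ax³/6 - M_Ax²/2)/EI  [x≤a] with R_A=153/100, M_A=51/25 = ((153/100)·(16/3)³/6 - (51/25)·(16/3)²/2)/50000 = 136/703125 m
Superposition: y = Σ y_i = -1646294/56953125 m ≈ -0.028906 m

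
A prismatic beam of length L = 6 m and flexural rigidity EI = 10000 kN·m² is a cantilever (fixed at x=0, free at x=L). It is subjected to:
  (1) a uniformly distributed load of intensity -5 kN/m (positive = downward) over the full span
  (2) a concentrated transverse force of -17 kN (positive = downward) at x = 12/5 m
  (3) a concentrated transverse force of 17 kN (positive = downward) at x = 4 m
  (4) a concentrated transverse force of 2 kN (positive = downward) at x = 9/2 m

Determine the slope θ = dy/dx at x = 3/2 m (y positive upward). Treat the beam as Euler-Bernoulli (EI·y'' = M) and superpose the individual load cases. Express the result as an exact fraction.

Load 1 — uniform load w=-5 kN/m over full span:
  θ_1 = -wx(x²-3Lx+3L²)/(6EI) = -(-5)·(3/2)·((3/2)²-3·6·(3/2)+3·6²)/(6·10000) = 333/32000 rad
Load 2 — point force P=-17 kN at a=12/5 m (b=L-a=18/5):
  θ_2 = -Px(2a-x)/(2EI)  [x≤a] = -(-17)·(3/2)·(2·(12/5)-(3/2))/(2·10000) = 1683/400000 rad
Load 3 — point force P=17 kN at a=4 m (b=L-a=2):
  θ_3 = -Px(2a-x)/(2EI)  [x≤a] = -17·(3/2)·(2·4-(3/2))/(2·10000) = -663/80000 rad
Load 4 — point force P=2 kN at a=9/2 m (b=L-a=3/2):
  θ_4 = -Px(2a-x)/(2EI)  [x≤a] = -2·(3/2)·(2·(9/2)-(3/2))/(2·10000) = -9/8000 rad
Superposition: θ = Σ θ_i = 4161/800000 rad ≈ 0.005201 rad

θ(3/2) = 4161/800000 rad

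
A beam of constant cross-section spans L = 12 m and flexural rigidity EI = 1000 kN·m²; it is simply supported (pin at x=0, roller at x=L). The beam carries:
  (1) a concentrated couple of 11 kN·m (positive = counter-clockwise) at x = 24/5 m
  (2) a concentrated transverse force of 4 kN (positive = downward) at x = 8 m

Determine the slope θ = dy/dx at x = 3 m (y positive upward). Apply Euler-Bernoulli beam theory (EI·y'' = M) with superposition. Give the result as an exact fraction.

θ(3) = -29807/1800000 rad

Load 1 — applied couple M₀=11 kN·m at a=24/5 m (b=L-a=36/5):
  θ_1 = (M₀x²/(2L)+C₁)/EI  [x≤a] with C₁=M₀(3b²-L²)/(6L)=44/25 = (11·3²/(2·12)+(44/25))/1000 = 1177/200000 rad
Load 2 — point force P=4 kN at a=8 m (b=L-a=4):
  θ_2 = -Pb(L²-b²-3x²)/(6LEI)  [x≤a] = -4·4·(12²-4²-3·3²)/(6·12·1000) = -101/4500 rad
Superposition: θ = Σ θ_i = -29807/1800000 rad ≈ -0.016559 rad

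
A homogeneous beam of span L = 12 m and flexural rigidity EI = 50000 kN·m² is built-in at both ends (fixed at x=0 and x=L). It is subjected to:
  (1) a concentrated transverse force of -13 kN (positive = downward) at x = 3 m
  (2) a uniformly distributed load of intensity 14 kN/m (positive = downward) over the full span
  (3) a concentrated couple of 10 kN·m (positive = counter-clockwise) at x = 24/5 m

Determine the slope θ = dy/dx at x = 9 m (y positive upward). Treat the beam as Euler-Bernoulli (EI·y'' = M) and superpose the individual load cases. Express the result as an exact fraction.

Load 1 — point force P=-13 kN at a=3 m (b=L-a=9):
  θ_1 = Pa²(L-x)(2bL-(3b+a)(L-x))/(2L³EI)  [x>a] = (-13)·3²·(12-9)·(2·9·12-(3·9+3)·(12-9))/(2·12³·50000) = -819/3200000 rad
Load 2 — uniform load w=14 kN/m over full span:
  θ_2 = -wx(L-x)(L-2x)/(12EI) = -14·9·(12-9)·(12-2·9)/(12·50000) = 189/50000 rad
Load 3 — applied couple M₀=10 kN·m at a=24/5 m (b=L-a=36/5):
  θ_3 = (R_Ax²/2 - M_Ax - M₀(x-a))/EI  [x>a] with R_A=6/5, M_A=6/5 = ((6/5)·9²/2 - (6/5)·9 - 10·(9-(24/5)))/50000 = -21/250000 rad
Superposition: θ = Σ θ_i = 55041/16000000 rad ≈ 0.003440 rad

θ(9) = 55041/16000000 rad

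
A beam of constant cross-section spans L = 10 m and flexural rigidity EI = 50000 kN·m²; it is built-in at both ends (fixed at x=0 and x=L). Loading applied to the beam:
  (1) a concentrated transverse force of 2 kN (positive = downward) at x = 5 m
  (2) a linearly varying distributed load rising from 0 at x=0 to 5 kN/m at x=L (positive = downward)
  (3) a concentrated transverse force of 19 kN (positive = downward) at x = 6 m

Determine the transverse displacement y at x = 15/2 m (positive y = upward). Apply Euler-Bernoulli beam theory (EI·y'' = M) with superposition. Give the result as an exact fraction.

y(15/2) = -30391/15360000 m

Load 1 — point force P=2 kN at a=5 m (b=L-a=5):
  y_1 = -Pa²(L-x)²(3bL-(3b+a)(L-x))/(6L³EI)  [x>a] = -2·5²·(10-(15/2))²·(3·5·10-(3·5+5)·(10-(15/2)))/(6·10³·50000) = -1/9600 m
Load 2 — triangular load w₀=5 kN/m (0→w₀ over full span):
  y_2 = -w₀x²(L-x)²(x+2L)/(120LEI) = -5·(15/2)²·(10-(15/2))²·((15/2)+2·10)/(120·10·50000) = -33/40960 m
Load 3 — point force P=19 kN at a=6 m (b=L-a=4):
  y_3 = -Pa²(L-x)²(3bL-(3b+a)(L-x))/(6L³EI)  [x>a] = -19·6²·(10-(15/2))²·(3·4·10-(3·4+6)·(10-(15/2)))/(6·10³·50000) = -171/160000 m
Superposition: y = Σ y_i = -30391/15360000 m ≈ -0.001979 m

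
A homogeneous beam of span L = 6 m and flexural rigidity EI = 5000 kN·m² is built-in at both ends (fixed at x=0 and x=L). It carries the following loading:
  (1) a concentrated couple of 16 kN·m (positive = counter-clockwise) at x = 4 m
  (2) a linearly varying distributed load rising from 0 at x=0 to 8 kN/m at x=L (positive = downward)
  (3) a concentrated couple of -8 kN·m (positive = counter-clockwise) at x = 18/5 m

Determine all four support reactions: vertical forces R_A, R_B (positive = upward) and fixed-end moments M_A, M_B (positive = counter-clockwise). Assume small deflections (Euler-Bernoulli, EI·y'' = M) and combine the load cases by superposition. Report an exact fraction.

Load 1 — applied couple M₀=16 kN·m at a=4 m (b=L-a=2):
  R_A = 6M₀ab/L³ = 6·16·4·2/6³ = 32/9 kN
  M_A = M₀b(2a-b)/L² = 16·2·(2·4-2)/6² = 16/3 kN·m
  R_B = -6M₀ab/L³ = -6·16·4·2/6³ = -32/9 kN
  M_B = M₀a(2b-a)/L² = 16·4·(2·2-4)/6² = 0 kN·m
Load 2 — triangular load w₀=8 kN/m (0→w₀ over full span):
  R_A = 3w₀L/20 = 3·8·6/20 = 36/5 kN
  M_A = w₀L²/30 = 8·6²/30 = 48/5 kN·m
  R_B = 7w₀L/20 = 7·8·6/20 = 84/5 kN
  M_B = -w₀L²/20 = -8·6²/20 = -72/5 kN·m
Load 3 — applied couple M₀=-8 kN·m at a=18/5 m (b=L-a=12/5):
  R_A = 6M₀ab/L³ = 6·(-8)·(18/5)·(12/5)/6³ = -48/25 kN
  M_A = M₀b(2a-b)/L² = (-8)·(12/5)·(2·(18/5)-(12/5))/6² = -64/25 kN·m
  R_B = -6M₀ab/L³ = -6·(-8)·(18/5)·(12/5)/6³ = 48/25 kN
  M_B = M₀a(2b-a)/L² = (-8)·(18/5)·(2·(12/5)-(18/5))/6² = -24/25 kN·m
Superposition: R_A = 1988/225 kN, M_A = 928/75 kN·m, R_B = 3412/225 kN, M_B = -384/25 kN·m

R_A = 1988/225 kN, M_A = 928/75 kN·m, R_B = 3412/225 kN, M_B = -384/25 kN·m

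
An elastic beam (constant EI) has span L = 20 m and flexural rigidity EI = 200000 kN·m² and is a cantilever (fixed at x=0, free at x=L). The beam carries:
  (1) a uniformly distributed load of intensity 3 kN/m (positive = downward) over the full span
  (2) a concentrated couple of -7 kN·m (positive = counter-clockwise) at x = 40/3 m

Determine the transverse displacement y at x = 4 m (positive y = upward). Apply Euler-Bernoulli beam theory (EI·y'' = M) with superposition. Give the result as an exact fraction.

Load 1 — uniform load w=3 kN/m over full span:
  y_1 = -wx²(x²-4Lx+6L²)/(24EI) = -3·4²·(4²-4·20·4+6·20²)/(24·200000) = -131/6250 m
Load 2 — applied couple M₀=-7 kN·m at a=40/3 m (b=L-a=20/3):
  y_2 = M₀x²/(2EI)  [x≤a] = (-7)·4²/(2·200000) = -7/25000 m
Superposition: y = Σ y_i = -531/25000 m ≈ -0.021240 m

y(4) = -531/25000 m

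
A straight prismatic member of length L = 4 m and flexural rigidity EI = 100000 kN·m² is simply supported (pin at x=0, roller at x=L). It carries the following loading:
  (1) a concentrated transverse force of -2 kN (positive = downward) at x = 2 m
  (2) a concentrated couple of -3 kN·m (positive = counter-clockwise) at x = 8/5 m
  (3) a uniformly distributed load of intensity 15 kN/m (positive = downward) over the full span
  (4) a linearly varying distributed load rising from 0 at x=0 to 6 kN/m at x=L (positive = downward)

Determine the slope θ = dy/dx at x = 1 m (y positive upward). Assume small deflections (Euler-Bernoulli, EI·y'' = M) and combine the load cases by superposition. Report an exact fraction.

Load 1 — point force P=-2 kN at a=2 m (b=L-a=2):
  θ_1 = -Pb(L²-b²-3x²)/(6LEI)  [x≤a] = -(-2)·2·(4²-2²-3·1²)/(6·4·100000) = 3/200000 rad
Load 2 — applied couple M₀=-3 kN·m at a=8/5 m (b=L-a=12/5):
  θ_2 = (M₀x²/(2L)+C₁)/EI  [x≤a] with C₁=M₀(3b²-L²)/(6L)=-4/25 = ((-3)·1²/(2·4)+(-4/25))/100000 = -107/20000000 rad
Load 3 — uniform load w=15 kN/m over full span:
  θ_3 = -w(L³-6Lx²+4x³)/(24EI) = -15·(4³-6·4·1²+4·1³)/(24·100000) = -11/40000 rad
Load 4 — triangular load w₀=6 kN/m (0→w₀ over full span):
  θ_4 = -w₀(7L⁴-30L²x²+15x⁴)/(360LEI) = -6·(7·4⁴-30·4²·1²+15·1⁴)/(360·4·100000) = -1327/24000000 rad
Superposition: θ = Σ θ_i = -38477/120000000 rad ≈ -0.000321 rad

θ(1) = -38477/120000000 rad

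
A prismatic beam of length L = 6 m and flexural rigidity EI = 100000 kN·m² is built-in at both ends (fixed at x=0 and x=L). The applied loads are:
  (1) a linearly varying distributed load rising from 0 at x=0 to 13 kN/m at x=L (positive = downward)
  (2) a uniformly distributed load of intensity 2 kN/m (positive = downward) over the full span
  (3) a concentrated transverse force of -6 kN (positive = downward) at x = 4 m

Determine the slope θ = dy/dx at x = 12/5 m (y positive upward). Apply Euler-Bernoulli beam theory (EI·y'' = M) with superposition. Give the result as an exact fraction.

Load 1 — triangular load w₀=13 kN/m (0→w₀ over full span):
  θ_1 = -w₀(2x(L-x)(L-2x)(x+2L)+x²(L-x)²)/(120LEI) = -13·(2·(12/5)·(6-(12/5))·(6-2·(12/5))·((12/5)+2·6)+(12/5)²·(6-(12/5))²)/(120·6·100000) = -1053/15625000 rad
Load 2 — uniform load w=2 kN/m over full span:
  θ_2 = -wx(L-x)(L-2x)/(12EI) = -2·(12/5)·(6-(12/5))·(6-2·(12/5))/(12·100000) = -27/1562500 rad
Load 3 — point force P=-6 kN at a=4 m (b=L-a=2):
  θ_3 = -Pb²x(2aL-(3a+b)x)/(2L³EI)  [x≤a] = -(-6)·2²·(12/5)·(2·4·6-(3·4+2)·(12/5))/(2·6³·100000) = 3/156250 rad
Superposition: θ = Σ θ_i = -1023/15625000 rad ≈ -0.000065 rad

θ(12/5) = -1023/15625000 rad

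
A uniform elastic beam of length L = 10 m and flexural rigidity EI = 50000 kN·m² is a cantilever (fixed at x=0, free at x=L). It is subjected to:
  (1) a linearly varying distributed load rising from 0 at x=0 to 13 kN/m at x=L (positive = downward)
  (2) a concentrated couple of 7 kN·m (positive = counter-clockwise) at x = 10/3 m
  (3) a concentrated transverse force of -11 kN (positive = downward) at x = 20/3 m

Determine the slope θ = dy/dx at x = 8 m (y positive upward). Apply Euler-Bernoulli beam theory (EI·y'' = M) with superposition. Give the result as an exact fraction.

Load 1 — triangular load w₀=13 kN/m (0→w₀ over full span):
  θ_1 = (w₀Lx²/4-w₀L²x/3-w₀x⁴/(24L))/EI = (13·10·8²/4-13·10²·8/3-13·8⁴/(24·10))/50000 = -1508/46875 rad
Load 2 — applied couple M₀=7 kN·m at a=10/3 m (b=L-a=20/3):
  θ_2 = M₀a/EI  [x>a] = 7·(10/3)/50000 = 7/15000 rad
Load 3 — point force P=-11 kN at a=20/3 m (b=L-a=10/3):
  θ_3 = -Pa²/(2EI)  [x>a] = -(-11)·(20/3)²/(2·50000) = 11/2250 rad
Superposition: θ = Σ θ_i = -30167/1125000 rad ≈ -0.026815 rad

θ(8) = -30167/1125000 rad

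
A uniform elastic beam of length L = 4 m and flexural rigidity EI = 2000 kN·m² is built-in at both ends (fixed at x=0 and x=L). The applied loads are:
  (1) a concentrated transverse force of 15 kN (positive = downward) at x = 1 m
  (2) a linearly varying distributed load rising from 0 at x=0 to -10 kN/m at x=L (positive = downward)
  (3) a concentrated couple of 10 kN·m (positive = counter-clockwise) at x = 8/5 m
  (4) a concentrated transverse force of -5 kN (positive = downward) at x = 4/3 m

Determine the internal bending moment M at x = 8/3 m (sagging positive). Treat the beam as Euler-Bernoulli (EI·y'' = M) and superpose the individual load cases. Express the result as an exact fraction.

M(8/3) = -27863/6480 kN·m

Load 1 — point force P=15 kN at a=1 m (b=L-a=3):
  M_1 = Pa²(a+3b)(L-x)/L³ - Pa²b/L²  [x>a] = 15·1²·(1+3·3)·(4-(8/3))/4³ - 15·1²·3/4² = 5/16 kN·m
Load 2 — triangular load w₀=-10 kN/m (0→w₀ over full span):
  M_2 = 3w₀Lx/20 - w₀L²/30 - w₀x³/(6L) = 3·(-10)·4·(8/3)/20 - (-10)·4²/30 - (-10)·(8/3)³/(6·4) = -224/81 kN·m
Load 3 — applied couple M₀=10 kN·m at a=8/5 m (b=L-a=12/5):
  M_3 = R_Ax - M_A - M₀  [x>a] with R_A=18/5, M_A=6/5 = (18/5)·(8/3) - (6/5) - 10 = -8/5 kN·m
Load 4 — point force P=-5 kN at a=4/3 m (b=L-a=8/3):
  M_4 = Pa²(a+3b)(L-x)/L³ - Pa²b/L²  [x>a] = (-5)·(4/3)²·((4/3)+3·(8/3))·(4-(8/3))/4³ - (-5)·(4/3)²·(8/3)/4² = -20/81 kN·m
Superposition: M = Σ M_i = -27863/6480 kN·m ≈ -4.299846 kN·m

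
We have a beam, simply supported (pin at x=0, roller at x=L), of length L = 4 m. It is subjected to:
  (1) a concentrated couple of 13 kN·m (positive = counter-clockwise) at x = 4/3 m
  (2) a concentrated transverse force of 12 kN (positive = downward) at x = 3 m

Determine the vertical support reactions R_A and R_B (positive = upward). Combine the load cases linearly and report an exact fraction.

Load 1 — applied couple M₀=13 kN·m at a=4/3 m (b=L-a=8/3):
  R_A = M₀/L = 13/4 kN
  R_B = -M₀/L = -13/4 kN
Load 2 — point force P=12 kN at a=3 m (b=L-a=1):
  R_A = Pb/L = 12·1/4 = 3 kN
  R_B = Pa/L = 12·3/4 = 9 kN
Superposition: R_A = 25/4 kN, R_B = 23/4 kN

R_A = 25/4 kN, R_B = 23/4 kN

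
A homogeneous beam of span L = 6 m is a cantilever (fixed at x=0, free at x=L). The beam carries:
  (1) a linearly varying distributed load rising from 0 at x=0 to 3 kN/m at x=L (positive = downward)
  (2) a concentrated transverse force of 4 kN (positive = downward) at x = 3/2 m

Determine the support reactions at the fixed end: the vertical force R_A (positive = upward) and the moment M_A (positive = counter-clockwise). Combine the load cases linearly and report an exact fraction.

Load 1 — triangular load w₀=3 kN/m (0→w₀ over full span):
  R_A = w₀L/2 = 3·6/2 = 9 kN
  M_A = w₀L²/3 = 3·6²/3 = 36 kN·m
Load 2 — point force P=4 kN at a=3/2 m (b=L-a=9/2):
  R_A = P = 4 kN
  M_A = Pa = 4·(3/2) = 6 kN·m
Superposition: R_A = 13 kN, M_A = 42 kN·m

R_A = 13 kN, M_A = 42 kN·m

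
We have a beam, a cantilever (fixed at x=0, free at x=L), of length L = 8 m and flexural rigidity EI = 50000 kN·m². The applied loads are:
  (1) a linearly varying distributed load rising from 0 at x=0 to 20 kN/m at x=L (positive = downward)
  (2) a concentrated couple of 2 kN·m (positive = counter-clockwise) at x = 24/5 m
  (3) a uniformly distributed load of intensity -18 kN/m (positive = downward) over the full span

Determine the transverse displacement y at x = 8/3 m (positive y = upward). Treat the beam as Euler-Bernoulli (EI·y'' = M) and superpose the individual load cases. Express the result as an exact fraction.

y(8/3) = 676/91125 m

Load 1 — triangular load w₀=20 kN/m (0→w₀ over full span):
  y_1 = (w₀Lx³/12-w₀L²x²/6-w₀x⁵/(120L))/EI = (20·8·(8/3)³/12-20·8²·(8/3)²/6-20·(8/3)⁵/(120·8))/50000 = -57728/2278125 m
Load 2 — applied couple M₀=2 kN·m at a=24/5 m (b=L-a=16/5):
  y_2 = M₀x²/(2EI)  [x≤a] = 2·(8/3)²/(2·50000) = 4/28125 m
Load 3 — uniform load w=-18 kN/m over full span:
  y_3 = -wx²(x²-4Lx+6L²)/(24EI) = -(-18)·(8/3)²·((8/3)²-4·8·(8/3)+6·8²)/(24·50000) = 2752/84375 m
Superposition: y = Σ y_i = 676/91125 m ≈ 0.007418 m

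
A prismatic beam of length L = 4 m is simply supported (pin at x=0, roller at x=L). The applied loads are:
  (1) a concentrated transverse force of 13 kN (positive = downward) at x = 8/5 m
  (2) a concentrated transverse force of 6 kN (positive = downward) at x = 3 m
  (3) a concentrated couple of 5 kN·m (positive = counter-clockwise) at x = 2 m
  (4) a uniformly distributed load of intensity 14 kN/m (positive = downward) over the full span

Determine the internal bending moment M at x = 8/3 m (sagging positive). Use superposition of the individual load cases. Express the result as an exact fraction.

M(8/3) = 1537/45 kN·m

Load 1 — point force P=13 kN at a=8/5 m (b=L-a=12/5):
  M_1 = Pa(L-x)/L  [x>a] = 13·(8/5)·(4-(8/3))/4 = 104/15 kN·m
Load 2 — point force P=6 kN at a=3 m (b=L-a=1):
  M_2 = Pbx/L  [x≤a] = 6·1·(8/3)/4 = 4 kN·m
Load 3 — applied couple M₀=5 kN·m at a=2 m (b=L-a=2):
  M_3 = M₀x/L - M₀  [x>a] = 5·(8/3)/4 - 5 = -5/3 kN·m
Load 4 — uniform load w=14 kN/m over full span:
  M_4 = wx(L-x)/2 = 14·(8/3)·(4-(8/3))/2 = 224/9 kN·m
Superposition: M = Σ M_i = 1537/45 kN·m ≈ 34.155556 kN·m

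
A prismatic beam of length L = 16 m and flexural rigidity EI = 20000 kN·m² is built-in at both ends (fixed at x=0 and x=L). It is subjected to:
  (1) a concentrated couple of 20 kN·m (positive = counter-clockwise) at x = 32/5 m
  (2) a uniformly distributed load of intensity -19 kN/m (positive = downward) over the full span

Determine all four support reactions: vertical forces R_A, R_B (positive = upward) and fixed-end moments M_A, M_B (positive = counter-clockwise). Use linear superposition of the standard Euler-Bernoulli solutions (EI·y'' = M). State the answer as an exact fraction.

Load 1 — applied couple M₀=20 kN·m at a=32/5 m (b=L-a=48/5):
  R_A = 6M₀ab/L³ = 6·20·(32/5)·(48/5)/16³ = 9/5 kN
  M_A = M₀b(2a-b)/L² = 20·(48/5)·(2·(32/5)-(48/5))/16² = 12/5 kN·m
  R_B = -6M₀ab/L³ = -6·20·(32/5)·(48/5)/16³ = -9/5 kN
  M_B = M₀a(2b-a)/L² = 20·(32/5)·(2·(48/5)-(32/5))/16² = 32/5 kN·m
Load 2 — uniform load w=-19 kN/m over full span:
  R_A = wL/2 = (-19)·16/2 = -152 kN
  M_A = wL²/12 = (-19)·16²/12 = -1216/3 kN·m
  R_B = wL/2 = (-19)·16/2 = -152 kN
  M_B = -wL²/12 = -(-19)·16²/12 = 1216/3 kN·m
Superposition: R_A = -751/5 kN, M_A = -6044/15 kN·m, R_B = -769/5 kN, M_B = 6176/15 kN·m

R_A = -751/5 kN, M_A = -6044/15 kN·m, R_B = -769/5 kN, M_B = 6176/15 kN·m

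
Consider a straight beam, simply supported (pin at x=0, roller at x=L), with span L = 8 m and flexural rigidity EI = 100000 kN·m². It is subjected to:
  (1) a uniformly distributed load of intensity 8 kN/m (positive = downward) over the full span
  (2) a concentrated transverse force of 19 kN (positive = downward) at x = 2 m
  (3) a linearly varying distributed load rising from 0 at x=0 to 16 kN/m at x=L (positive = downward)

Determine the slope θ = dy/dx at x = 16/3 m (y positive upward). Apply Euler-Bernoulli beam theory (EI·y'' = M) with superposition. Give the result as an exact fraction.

Load 1 — uniform load w=8 kN/m over full span:
  θ_1 = -w(L³-6Lx²+4x³)/(24EI) = -8·(8³-6·8·(16/3)²+4·(16/3)³)/(24·100000) = 208/253125 rad
Load 2 — point force P=19 kN at a=2 m (b=L-a=6):
  θ_2 = -Pa(2L²-6Lx+3x²+a²)/(6LEI)  [x>a] = -19·2·(2·8²-6·8·(16/3)+3·(16/3)²+2²)/(6·8·100000) = 551/1800000 rad
Load 3 — triangular load w₀=16 kN/m (0→w₀ over full span):
  θ_3 = -w₀(7L⁴-30L²x²+15x⁴)/(360LEI) = -16·(7·8⁴-30·8²·(16/3)²+15·(16/3)⁴)/(360·8·100000) = 2912/3796875 rad
Superposition: θ = Σ θ_i = 460433/243000000 rad ≈ 0.001895 rad

θ(16/3) = 460433/243000000 rad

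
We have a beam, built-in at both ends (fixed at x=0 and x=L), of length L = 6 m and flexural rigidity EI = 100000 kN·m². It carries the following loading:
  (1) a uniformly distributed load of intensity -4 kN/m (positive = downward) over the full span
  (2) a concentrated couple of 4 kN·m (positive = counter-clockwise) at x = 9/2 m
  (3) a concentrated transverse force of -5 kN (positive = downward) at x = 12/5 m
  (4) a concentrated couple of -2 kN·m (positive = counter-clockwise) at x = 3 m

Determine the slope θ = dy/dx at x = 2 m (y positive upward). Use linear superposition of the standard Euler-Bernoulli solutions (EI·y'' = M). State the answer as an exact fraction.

Load 1 — uniform load w=-4 kN/m over full span:
  θ_1 = -wx(L-x)(L-2x)/(12EI) = -(-4)·2·(6-2)·(6-2·2)/(12·100000) = 1/18750 rad
Load 2 — applied couple M₀=4 kN·m at a=9/2 m (b=L-a=3/2):
  θ_2 = (R_Ax²/2 - M_Ax)/EI  [x≤a] with R_A=3/4, M_A=5/4 = ((3/4)·2²/2 - (5/4)·2)/100000 = -1/100000 rad
Load 3 — point force P=-5 kN at a=12/5 m (b=L-a=18/5):
  θ_3 = -Pb²x(2aL-(3a+b)x)/(2L³EI)  [x≤a] = -(-5)·(18/5)²·2·(2·(12/5)·6-(3·(12/5)+(18/5))·2)/(2·6³·100000) = 27/1250000 rad
Load 4 — applied couple M₀=-2 kN·m at a=3 m (b=L-a=3):
  θ_4 = (R_Ax²/2 - M_Ax)/EI  [x≤a] with R_A=-1/2, M_A=-1/2 = ((-1/2)·2²/2 - (-1/2)·2)/100000 = 0 rad
Superposition: θ = Σ θ_i = 487/7500000 rad ≈ 0.000065 rad

θ(2) = 487/7500000 rad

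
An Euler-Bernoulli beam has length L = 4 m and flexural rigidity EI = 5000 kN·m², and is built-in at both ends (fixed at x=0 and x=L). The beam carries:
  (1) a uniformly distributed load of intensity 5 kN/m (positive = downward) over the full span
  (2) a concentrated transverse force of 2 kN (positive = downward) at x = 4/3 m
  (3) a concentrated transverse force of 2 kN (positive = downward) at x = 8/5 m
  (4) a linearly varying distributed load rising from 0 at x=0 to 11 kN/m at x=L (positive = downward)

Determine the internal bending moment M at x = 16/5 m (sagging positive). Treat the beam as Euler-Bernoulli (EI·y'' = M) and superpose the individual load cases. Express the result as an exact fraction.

Load 1 — uniform load w=5 kN/m over full span:
  M_1 = wLx/2 - wL²/12 - wx²/2 = 5·4·(16/5)/2 - 5·4²/12 - 5·(16/5)²/2 = -4/15 kN·m
Load 2 — point force P=2 kN at a=4/3 m (b=L-a=8/3):
  M_2 = Pa²(a+3b)(L-x)/L³ - Pa²b/L²  [x>a] = 2·(4/3)²·((4/3)+3·(8/3))·(4-(16/5))/4³ - 2·(4/3)²·(8/3)/4² = -8/45 kN·m
Load 3 — point force P=2 kN at a=8/5 m (b=L-a=12/5):
  M_3 = Pa²(a+3b)(L-x)/L³ - Pa²b/L²  [x>a] = 2·(8/5)²·((8/5)+3·(12/5))·(4-(16/5))/4³ - 2·(8/5)²·(12/5)/4² = -128/625 kN·m
Load 4 — triangular load w₀=11 kN/m (0→w₀ over full span):
  M_4 = 3w₀Lx/20 - w₀L²/30 - w₀x³/(6L) = 3·11·4·(16/5)/20 - 11·4²/30 - 11·(16/5)³/(6·4) = 88/375 kN·m
Superposition: M = Σ M_i = -2332/5625 kN·m ≈ -0.414578 kN·m

M(16/5) = -2332/5625 kN·m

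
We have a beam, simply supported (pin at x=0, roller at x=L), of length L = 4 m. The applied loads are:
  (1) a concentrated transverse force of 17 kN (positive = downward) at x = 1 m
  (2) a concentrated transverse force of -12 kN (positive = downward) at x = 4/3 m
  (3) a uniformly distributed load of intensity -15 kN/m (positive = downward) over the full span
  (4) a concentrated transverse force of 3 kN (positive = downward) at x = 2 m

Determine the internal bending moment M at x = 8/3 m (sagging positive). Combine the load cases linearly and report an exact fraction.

M(8/3) = -73/3 kN·m

Load 1 — point force P=17 kN at a=1 m (b=L-a=3):
  M_1 = Pa(L-x)/L  [x>a] = 17·1·(4-(8/3))/4 = 17/3 kN·m
Load 2 — point force P=-12 kN at a=4/3 m (b=L-a=8/3):
  M_2 = Pa(L-x)/L  [x>a] = (-12)·(4/3)·(4-(8/3))/4 = -16/3 kN·m
Load 3 — uniform load w=-15 kN/m over full span:
  M_3 = wx(L-x)/2 = (-15)·(8/3)·(4-(8/3))/2 = -80/3 kN·m
Load 4 — point force P=3 kN at a=2 m (b=L-a=2):
  M_4 = Pa(L-x)/L  [x>a] = 3·2·(4-(8/3))/4 = 2 kN·m
Superposition: M = Σ M_i = -73/3 kN·m ≈ -24.333333 kN·m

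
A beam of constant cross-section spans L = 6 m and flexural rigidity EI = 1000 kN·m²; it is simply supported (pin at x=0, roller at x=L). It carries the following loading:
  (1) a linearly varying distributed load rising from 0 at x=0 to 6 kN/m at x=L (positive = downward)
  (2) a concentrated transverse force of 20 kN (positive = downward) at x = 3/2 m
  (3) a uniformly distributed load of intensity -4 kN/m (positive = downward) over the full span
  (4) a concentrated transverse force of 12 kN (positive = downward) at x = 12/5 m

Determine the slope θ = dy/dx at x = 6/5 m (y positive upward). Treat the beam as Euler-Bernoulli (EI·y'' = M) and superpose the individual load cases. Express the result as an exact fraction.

Load 1 — triangular load w₀=6 kN/m (0→w₀ over full span):
  θ_1 = -w₀(7L⁴-30L²x²+15x⁴)/(360LEI) = -6·(7·6⁴-30·6²·(6/5)²+15·(6/5)⁴)/(360·6·1000) = -1638/78125 rad
Load 2 — point force P=20 kN at a=3/2 m (b=L-a=9/2):
  θ_2 = -Pb(L²-b²-3x²)/(6LEI)  [x≤a] = -20·(9/2)·(6²-(9/2)²-3·(6/5)²)/(6·6·1000) = -1143/40000 rad
Load 3 — uniform load w=-4 kN/m over full span:
  θ_3 = -w(L³-6Lx²+4x³)/(24EI) = -(-4)·(6³-6·6·(6/5)²+4·(6/5)³)/(24·1000) = 891/31250 rad
Load 4 — point force P=12 kN at a=12/5 m (b=L-a=18/5):
  θ_4 = -Pb(L²-b²-3x²)/(6LEI)  [x≤a] = -12·(18/5)·(6²-(18/5)²-3·(6/5)²)/(6·6·1000) = -351/15625 rad
Superposition: θ = Σ θ_i = -217467/5000000 rad ≈ -0.043493 rad

θ(6/5) = -217467/5000000 rad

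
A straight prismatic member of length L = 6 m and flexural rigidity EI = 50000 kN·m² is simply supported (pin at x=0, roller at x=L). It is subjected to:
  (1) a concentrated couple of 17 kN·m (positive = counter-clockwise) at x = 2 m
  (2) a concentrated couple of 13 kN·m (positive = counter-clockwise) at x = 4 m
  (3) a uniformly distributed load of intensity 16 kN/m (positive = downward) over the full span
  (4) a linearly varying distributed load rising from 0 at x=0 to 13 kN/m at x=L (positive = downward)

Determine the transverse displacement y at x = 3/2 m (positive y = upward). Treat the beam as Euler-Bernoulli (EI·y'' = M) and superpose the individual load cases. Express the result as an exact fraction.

y(3/2) = -137619/25600000 m

Load 1 — applied couple M₀=17 kN·m at a=2 m (b=L-a=4):
  y_1 = (M₀x³/(6L)+C₁x)/EI  [x≤a] with C₁=M₀(3b²-L²)/(6L)=17/3 = (17·(3/2)³/(6·6)+(17/3)·(3/2))/50000 = 323/1600000 m
Load 2 — applied couple M₀=13 kN·m at a=4 m (b=L-a=2):
  y_2 = (M₀x³/(6L)+C₁x)/EI  [x≤a] with C₁=M₀(3b²-L²)/(6L)=-26/3 = (13·(3/2)³/(6·6)+(-26/3)·(3/2))/50000 = -377/1600000 m
Load 3 — uniform load w=16 kN/m over full span:
  y_3 = -wx(L³-2Lx²+x³)/(24EI) = -16·(3/2)·(6³-2·6·(3/2)²+(3/2)³)/(24·50000) = -1539/400000 m
Load 4 — triangular load w₀=13 kN/m (0→w₀ over full span):
  y_4 = -w₀x(7L⁴-10L²x²+3x⁴)/(360LEI) = -13·(3/2)·(7·6⁴-10·6²·(3/2)²+3·(3/2)⁴)/(360·6·50000) = -38259/25600000 m
Superposition: y = Σ y_i = -137619/25600000 m ≈ -0.005376 m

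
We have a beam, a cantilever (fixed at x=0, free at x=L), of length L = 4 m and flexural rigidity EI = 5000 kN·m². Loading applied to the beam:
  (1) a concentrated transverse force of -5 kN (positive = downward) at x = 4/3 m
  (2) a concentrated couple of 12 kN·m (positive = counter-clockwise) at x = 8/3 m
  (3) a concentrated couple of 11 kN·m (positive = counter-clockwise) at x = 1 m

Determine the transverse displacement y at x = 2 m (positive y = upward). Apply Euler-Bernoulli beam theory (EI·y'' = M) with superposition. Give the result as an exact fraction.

y(2) = 7681/810000 m

Load 1 — point force P=-5 kN at a=4/3 m (b=L-a=8/3):
  y_1 = -Pa²(3x-a)/(6EI)  [x>a] = -(-5)·(4/3)²·(3·2-(4/3))/(6·5000) = 14/10125 m
Load 2 — applied couple M₀=12 kN·m at a=8/3 m (b=L-a=4/3):
  y_2 = M₀x²/(2EI)  [x≤a] = 12·2²/(2·5000) = 3/625 m
Load 3 — applied couple M₀=11 kN·m at a=1 m (b=L-a=3):
  y_3 = M₀a(2x-a)/(2EI)  [x>a] = 11·1·(2·2-1)/(2·5000) = 33/10000 m
Superposition: y = Σ y_i = 7681/810000 m ≈ 0.009483 m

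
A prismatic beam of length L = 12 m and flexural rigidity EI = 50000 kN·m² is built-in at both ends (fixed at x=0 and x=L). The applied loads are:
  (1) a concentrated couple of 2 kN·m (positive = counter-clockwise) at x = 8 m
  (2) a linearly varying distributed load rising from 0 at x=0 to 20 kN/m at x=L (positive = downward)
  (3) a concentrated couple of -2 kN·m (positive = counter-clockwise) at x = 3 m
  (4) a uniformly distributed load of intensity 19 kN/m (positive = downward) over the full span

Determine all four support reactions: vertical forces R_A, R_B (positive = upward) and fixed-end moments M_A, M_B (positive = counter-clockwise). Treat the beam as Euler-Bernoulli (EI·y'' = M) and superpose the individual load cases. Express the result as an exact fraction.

R_A = 21605/144 kN, M_A = 7801/24 kN·m, R_B = 28507/144 kN, M_B = -2981/8 kN·m

Load 1 — applied couple M₀=2 kN·m at a=8 m (b=L-a=4):
  R_A = 6M₀ab/L³ = 6·2·8·4/12³ = 2/9 kN
  M_A = M₀b(2a-b)/L² = 2·4·(2·8-4)/12² = 2/3 kN·m
  R_B = -6M₀ab/L³ = -6·2·8·4/12³ = -2/9 kN
  M_B = M₀a(2b-a)/L² = 2·8·(2·4-8)/12² = 0 kN·m
Load 2 — triangular load w₀=20 kN/m (0→w₀ over full span):
  R_A = 3w₀L/20 = 3·20·12/20 = 36 kN
  M_A = w₀L²/30 = 20·12²/30 = 96 kN·m
  R_B = 7w₀L/20 = 7·20·12/20 = 84 kN
  M_B = -w₀L²/20 = -20·12²/20 = -144 kN·m
Load 3 — applied couple M₀=-2 kN·m at a=3 m (b=L-a=9):
  R_A = 6M₀ab/L³ = 6·(-2)·3·9/12³ = -3/16 kN
  M_A = M₀b(2a-b)/L² = (-2)·9·(2·3-9)/12² = 3/8 kN·m
  R_B = -6M₀ab/L³ = -6·(-2)·3·9/12³ = 3/16 kN
  M_B = M₀a(2b-a)/L² = (-2)·3·(2·9-3)/12² = -5/8 kN·m
Load 4 — uniform load w=19 kN/m over full span:
  R_A = wL/2 = 19·12/2 = 114 kN
  M_A = wL²/12 = 19·12²/12 = 228 kN·m
  R_B = wL/2 = 19·12/2 = 114 kN
  M_B = -wL²/12 = -19·12²/12 = -228 kN·m
Superposition: R_A = 21605/144 kN, M_A = 7801/24 kN·m, R_B = 28507/144 kN, M_B = -2981/8 kN·m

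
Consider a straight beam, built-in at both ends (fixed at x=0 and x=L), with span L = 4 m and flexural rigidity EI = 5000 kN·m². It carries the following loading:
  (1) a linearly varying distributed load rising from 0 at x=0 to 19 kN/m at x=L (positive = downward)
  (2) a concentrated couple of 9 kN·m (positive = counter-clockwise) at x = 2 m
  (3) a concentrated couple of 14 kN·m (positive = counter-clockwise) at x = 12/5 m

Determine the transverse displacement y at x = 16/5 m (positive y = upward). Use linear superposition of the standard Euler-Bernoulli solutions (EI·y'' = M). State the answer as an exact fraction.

y(16/5) = -55451/117187500 m

Load 1 — triangular load w₀=19 kN/m (0→w₀ over full span):
  y_1 = -w₀x²(L-x)²(x+2L)/(120LEI) = -19·(16/5)²·(4-(16/5))²·((16/5)+2·4)/(120·4·5000) = -17024/29296875 m
Load 2 — applied couple M₀=9 kN·m at a=2 m (b=L-a=2):
  y_2 = (R_Ax³/6 - M_Ax²/2 - M₀(x-a)²/2)/EI  [x>a] with R_A=27/8, M_A=9/4 = ((27/8)·(16/5)³/6 - (9/4)·(16/5)²/2 - 9·((16/5)-2)²/2)/5000 = 27/312500 m
Load 3 — applied couple M₀=14 kN·m at a=12/5 m (b=L-a=8/5):
  y_3 = (R_Ax³/6 - M_Ax²/2 - M₀(x-a)²/2)/EI  [x>a] with R_A=126/25, M_A=112/25 = ((126/25)·(16/5)³/6 - (112/25)·(16/5)²/2 - 14·((16/5)-(12/5))²/2)/5000 = 42/1953125 m
Superposition: y = Σ y_i = -55451/117187500 m ≈ -0.000473 m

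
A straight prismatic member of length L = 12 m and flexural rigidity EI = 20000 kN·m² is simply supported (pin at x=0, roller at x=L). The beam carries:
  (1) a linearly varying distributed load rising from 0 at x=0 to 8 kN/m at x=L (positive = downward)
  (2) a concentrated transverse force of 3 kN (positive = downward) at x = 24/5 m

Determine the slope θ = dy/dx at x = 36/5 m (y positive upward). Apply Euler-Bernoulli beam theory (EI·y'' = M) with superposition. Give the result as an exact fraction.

Load 1 — triangular load w₀=8 kN/m (0→w₀ over full span):
  θ_1 = -w₀(7L⁴-30L²x²+15x⁴)/(360LEI) = -8·(7·12⁴-30·12²·(36/5)²+15·(36/5)⁴)/(360·12·20000) = 1392/390625 rad
Load 2 — point force P=3 kN at a=24/5 m (b=L-a=36/5):
  θ_2 = -Pa(2L²-6Lx+3x²+a²)/(6LEI)  [x>a] = -3·(24/5)·(2·12²-6·12·(36/5)+3·(36/5)²+(24/5)²)/(6·12·20000) = 81/156250 rad
Superposition: θ = Σ θ_i = 3189/781250 rad ≈ 0.004082 rad

θ(36/5) = 3189/781250 rad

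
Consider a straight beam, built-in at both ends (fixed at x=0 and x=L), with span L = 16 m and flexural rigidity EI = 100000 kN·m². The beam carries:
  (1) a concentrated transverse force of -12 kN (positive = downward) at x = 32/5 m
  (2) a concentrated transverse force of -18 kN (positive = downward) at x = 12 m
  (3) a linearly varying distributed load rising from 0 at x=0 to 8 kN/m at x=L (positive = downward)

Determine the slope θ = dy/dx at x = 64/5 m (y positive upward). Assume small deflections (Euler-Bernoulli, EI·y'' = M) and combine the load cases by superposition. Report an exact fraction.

Load 1 — point force P=-12 kN at a=32/5 m (b=L-a=48/5):
  θ_1 = Pa²(L-x)(2bL-(3b+a)(L-x))/(2L³EI)  [x>a] = (-12)·(32/5)²·(16-(64/5))·(2·(48/5)·16-(3·(48/5)+(32/5))·(16-(64/5)))/(2·16³·100000) = -3648/9765625 rad
Load 2 — point force P=-18 kN at a=12 m (b=L-a=4):
  θ_2 = Pa²(L-x)(2bL-(3b+a)(L-x))/(2L³EI)  [x>a] = (-18)·12²·(16-(64/5))·(2·4·16-(3·4+12)·(16-(64/5)))/(2·16³·100000) = -81/156250 rad
Load 3 — triangular load w₀=8 kN/m (0→w₀ over full span):
  θ_3 = -w₀(2x(L-x)(L-2x)(x+2L)+x²(L-x)²)/(120LEI) = -8·(2·(64/5)·(16-(64/5))·(16-2·(64/5))·((64/5)+2·16)+(64/5)²·(16-(64/5))²)/(120·16·100000) = 8192/5859375 rad
Superposition: θ = Σ θ_i = 29657/58593750 rad ≈ 0.000506 rad

θ(64/5) = 29657/58593750 rad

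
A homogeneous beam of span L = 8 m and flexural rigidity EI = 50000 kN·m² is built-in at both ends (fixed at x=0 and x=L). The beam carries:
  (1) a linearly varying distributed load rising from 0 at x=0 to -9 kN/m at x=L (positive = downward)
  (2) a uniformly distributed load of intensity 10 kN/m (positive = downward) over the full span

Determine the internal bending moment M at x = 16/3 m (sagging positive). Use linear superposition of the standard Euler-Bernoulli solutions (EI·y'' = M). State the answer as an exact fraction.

M(16/3) = 352/45 kN·m

Load 1 — triangular load w₀=-9 kN/m (0→w₀ over full span):
  M_1 = 3w₀Lx/20 - w₀L²/30 - w₀x³/(6L) = 3·(-9)·8·(16/3)/20 - (-9)·8²/30 - (-9)·(16/3)³/(6·8) = -448/45 kN·m
Load 2 — uniform load w=10 kN/m over full span:
  M_2 = wLx/2 - wL²/12 - wx²/2 = 10·8·(16/3)/2 - 10·8²/12 - 10·(16/3)²/2 = 160/9 kN·m
Superposition: M = Σ M_i = 352/45 kN·m ≈ 7.822222 kN·m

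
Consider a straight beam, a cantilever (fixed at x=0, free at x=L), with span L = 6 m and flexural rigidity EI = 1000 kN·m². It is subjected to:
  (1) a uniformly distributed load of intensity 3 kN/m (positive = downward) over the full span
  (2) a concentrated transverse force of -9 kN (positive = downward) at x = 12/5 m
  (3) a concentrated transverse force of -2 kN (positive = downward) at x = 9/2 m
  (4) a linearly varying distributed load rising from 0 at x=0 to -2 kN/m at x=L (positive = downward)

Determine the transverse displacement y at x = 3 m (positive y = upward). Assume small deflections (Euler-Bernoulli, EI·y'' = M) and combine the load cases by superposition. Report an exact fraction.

y(3) = -963/500000 m

Load 1 — uniform load w=3 kN/m over full span:
  y_1 = -wx²(x²-4Lx+6L²)/(24EI) = -3·3²·(3²-4·6·3+6·6²)/(24·1000) = -1377/8000 m
Load 2 — point force P=-9 kN at a=12/5 m (b=L-a=18/5):
  y_2 = -Pa²(3x-a)/(6EI)  [x>a] = -(-9)·(12/5)²·(3·3-(12/5))/(6·1000) = 891/15625 m
Load 3 — point force P=-2 kN at a=9/2 m (b=L-a=3/2):
  y_3 = -Px²(3a-x)/(6EI)  [x≤a] = -(-2)·3²·(3·(9/2)-3)/(6·1000) = 63/2000 m
Load 4 — triangular load w₀=-2 kN/m (0→w₀ over full span):
  y_4 = (w₀Lx³/12-w₀L²x²/6-w₀x⁵/(120L))/EI = ((-2)·6·3³/12-(-2)·6²·3²/6-(-2)·3⁵/(120·6))/1000 = 3267/40000 m
Superposition: y = Σ y_i = -963/500000 m ≈ -0.001926 m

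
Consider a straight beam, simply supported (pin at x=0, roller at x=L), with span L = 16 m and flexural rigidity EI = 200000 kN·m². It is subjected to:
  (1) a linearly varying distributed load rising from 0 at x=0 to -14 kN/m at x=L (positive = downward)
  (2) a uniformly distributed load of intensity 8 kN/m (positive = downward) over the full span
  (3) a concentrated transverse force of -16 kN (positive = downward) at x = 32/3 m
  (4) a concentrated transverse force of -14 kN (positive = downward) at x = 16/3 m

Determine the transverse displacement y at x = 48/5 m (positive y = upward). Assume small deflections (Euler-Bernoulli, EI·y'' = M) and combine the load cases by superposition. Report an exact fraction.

Load 1 — triangular load w₀=-14 kN/m (0→w₀ over full span):
  y_1 = -w₀x(7L⁴-10L²x²+3x⁴)/(360LEI) = -(-14)·(48/5)·(7·16⁴-10·16²·(48/5)²+3·(48/5)⁴)/(360·16·200000) = 4243456/146484375 m
Load 2 — uniform load w=8 kN/m over full span:
  y_2 = -wx(L³-2Lx²+x³)/(24EI) = -8·(48/5)·(16³-2·16·(48/5)²+(48/5)³)/(24·200000) = -63488/1953125 m
Load 3 — point force P=-16 kN at a=32/3 m (b=L-a=16/3):
  y_3 = -Pbx(L²-b²-x²)/(6LEI)  [x≤a] = -(-16)·(16/3)·(48/5)·(16²-(16/3)²-(48/5)²)/(6·16·200000) = 60928/10546875 m
Load 4 — point force P=-14 kN at a=16/3 m (b=L-a=32/3):
  y_4 = -Pa(L-x)(2Lx-a²-x²)/(6LEI)  [x>a] = -(-14)·(16/3)·(16-(48/5))·(2·16·(48/5)-(16/3)²-(48/5)²)/(6·16·200000) = 146944/31640625 m
Superposition: y = Σ y_i = 27226112/3955078125 m ≈ 0.006884 m

y(48/5) = 27226112/3955078125 m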